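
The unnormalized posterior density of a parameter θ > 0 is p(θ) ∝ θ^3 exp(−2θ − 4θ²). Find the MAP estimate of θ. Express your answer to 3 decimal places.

ℓ'(θ) = 3/θ − 2 − 8θ. Setting this to zero and multiplying by θ: 8θ² + 2θ − 3 = 0.
θ = (−2 + √(2² + 4·8·3)) / (2·8) = (−2 + √100) / 16 = (−2 + 10)/16 = 1/2.
ℓ''(θ) = −3/θ² − 8 < 0, confirming a maximum.

θ̂_MAP = 0.500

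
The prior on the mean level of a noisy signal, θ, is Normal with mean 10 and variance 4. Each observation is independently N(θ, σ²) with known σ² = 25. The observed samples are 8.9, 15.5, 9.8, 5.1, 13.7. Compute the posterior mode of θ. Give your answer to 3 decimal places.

θ̂_MAP = 10.267

n = 5; x̄ = (8.9 + 15.5 + 9.8 + 5.1 + 13.7)/5 = 53/5 = 10.6.
For a Normal prior and Normal likelihood with known variance, the posterior is Normal; its mode equals its mean, the precision-weighted average.
Prior precision 1/σ₀² = 1/4 = 0.25; data precision n/σ² = 5/25 = 0.2.
θ̂ = (0.25·10 + 0.2·10.6) / (0.25 + 0.2) = 4.62/0.45 = 154/15 ≈ 10.267.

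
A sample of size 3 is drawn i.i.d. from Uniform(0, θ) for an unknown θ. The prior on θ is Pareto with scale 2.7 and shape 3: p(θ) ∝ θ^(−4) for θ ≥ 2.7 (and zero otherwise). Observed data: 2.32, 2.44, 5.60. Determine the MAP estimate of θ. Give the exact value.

θ̂_MAP = 5.60

The Uniform(0, θ) likelihood is θ^(−n) for θ ≥ max(xᵢ), zero otherwise. Here max(xᵢ) = 5.60.
Posterior ∝ θ^(−4) · θ^(−3) = θ^(−7) on θ ≥ max(2.7, 5.60) = 5.60.
This density is strictly decreasing in θ, so the posterior mode lies at the lower boundary of the support.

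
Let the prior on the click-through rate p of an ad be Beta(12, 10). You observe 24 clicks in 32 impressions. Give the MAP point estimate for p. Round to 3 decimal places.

p̂_MAP = 0.673

Prior: Beta(12, 10).
Data: 24 successes in 32 trials. The binomial likelihood contributes p^24(1−p)^8, so the posterior is Beta(12+24, 10+8) = Beta(36, 18).
For Beta(a, b) with a, b > 1 the mode is (a−1)/(a+b−2) = 35/52 ≈ 0.673.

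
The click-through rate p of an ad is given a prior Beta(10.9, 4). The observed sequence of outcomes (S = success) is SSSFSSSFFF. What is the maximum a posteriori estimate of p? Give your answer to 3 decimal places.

Prior: Beta(10.9, 4).
Data: 6 successes in 10 trials (from the sequence). The binomial likelihood contributes p^6(1−p)^4, so the posterior is Beta(10.9+6, 4+4) = Beta(16.9, 8).
For Beta(a, b) with a, b > 1 the mode is (a−1)/(a+b−2) = 15.9/22.9 ≈ 0.694.

p̂_MAP = 0.694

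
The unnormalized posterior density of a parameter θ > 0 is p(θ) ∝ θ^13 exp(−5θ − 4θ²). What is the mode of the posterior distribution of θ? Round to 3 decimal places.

θ̂_MAP = 1.000

ℓ'(θ) = 13/θ − 5 − 8θ. Setting this to zero and multiplying by θ: 8θ² + 5θ − 13 = 0.
θ = (−5 + √(5² + 4·8·13)) / (2·8) = (−5 + √441) / 16 = (−5 + 21)/16 = 1.
ℓ''(θ) = −13/θ² − 8 < 0, confirming a maximum.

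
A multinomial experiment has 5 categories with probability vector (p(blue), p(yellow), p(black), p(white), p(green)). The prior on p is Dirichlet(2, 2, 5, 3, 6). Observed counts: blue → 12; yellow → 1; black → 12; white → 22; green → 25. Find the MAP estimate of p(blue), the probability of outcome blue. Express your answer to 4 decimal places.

MAP estimate of p(blue) = 0.1529

The posterior is Dirichlet(αᵢ + nᵢ) = Dirichlet(14, 3, 17, 25, 31).
For a Dirichlet(a₁,…,a_K) with all aᵢ > 1, the mode has j-th component (aⱼ − 1)/(Σaᵢ − K).
Here Σaᵢ = 90 and K = 5, so p(blue) = (14 − 1)/(90 − 5) = 13/85 ≈ 0.1529.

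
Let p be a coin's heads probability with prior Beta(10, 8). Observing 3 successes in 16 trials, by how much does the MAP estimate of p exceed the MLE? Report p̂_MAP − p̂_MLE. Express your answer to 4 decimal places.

MAP − MLE = 0.1875

Posterior is Beta(13, 21); MAP = (13−1)/(34−2) = 12/32 ≈ 0.37500.
MLE ignores the prior: p̂_MLE = k/n = 3/16 ≈ 0.18750.
Difference = 12/32 − 3/16 = 3/16 ≈ 0.1875.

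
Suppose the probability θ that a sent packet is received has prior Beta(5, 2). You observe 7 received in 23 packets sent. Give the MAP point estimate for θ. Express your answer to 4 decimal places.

Prior: Beta(5, 2).
Data: 7 successes in 23 trials. The binomial likelihood contributes θ^7(1−θ)^16, so the posterior is Beta(5+7, 2+16) = Beta(12, 18).
For Beta(a, b) with a, b > 1 the mode is (a−1)/(a+b−2) = 11/28 ≈ 0.3929.

θ̂_MAP = 0.3929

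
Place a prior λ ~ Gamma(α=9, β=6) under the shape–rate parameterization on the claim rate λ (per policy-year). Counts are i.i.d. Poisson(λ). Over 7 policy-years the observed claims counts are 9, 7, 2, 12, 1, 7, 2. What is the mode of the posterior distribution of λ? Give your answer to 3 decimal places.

λ̂_MAP = 3.692

Σxᵢ = 9+7+2+12+1+7+2 = 40, with n = 7.
Posterior ∝ λ^8e^(−6λ) · λ^40e^(−7λ) = λ^48e^(−13λ), i.e. Gamma(shape=49, rate=13).
The mode of a Gamma(a, b) with a ≥ 1 (shape–rate) is (a−1)/b = 48/13 ≈ 3.692.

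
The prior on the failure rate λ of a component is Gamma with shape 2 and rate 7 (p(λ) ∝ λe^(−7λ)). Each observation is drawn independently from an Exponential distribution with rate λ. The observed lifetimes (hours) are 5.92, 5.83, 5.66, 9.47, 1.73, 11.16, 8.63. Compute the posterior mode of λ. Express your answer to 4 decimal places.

The Exponential(rate=λ) likelihood is ∝ λ^n e^(−λΣtᵢ). Here n = 7 and Σtᵢ = 5.92 + 5.83 + 5.66 + 9.47 + 1.73 + 11.16 + 8.63 = 48.40.
Posterior ∝ λe^(−7λ) · λ^7e^(−48.40λ) = λ^8e^(−55.40λ), i.e. Gamma(9, 55.40).
Mode = (a−1)/b = 8/55.40 ≈ 0.1444.

λ̂_MAP = 0.1444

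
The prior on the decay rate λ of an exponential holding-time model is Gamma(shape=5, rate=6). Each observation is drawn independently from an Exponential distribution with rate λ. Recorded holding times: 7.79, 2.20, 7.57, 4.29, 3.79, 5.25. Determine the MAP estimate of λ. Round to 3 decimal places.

The Exponential(rate=λ) likelihood is ∝ λ^n e^(−λΣtᵢ). Here n = 6 and Σtᵢ = 7.79 + 2.20 + 7.57 + 4.29 + 3.79 + 5.25 = 30.89.
Posterior ∝ λ^4e^(−6λ) · λ^6e^(−30.89λ) = λ^10e^(−36.89λ), i.e. Gamma(11, 36.89).
Mode = (a−1)/b = 10/36.89 ≈ 0.271.

λ̂_MAP = 0.271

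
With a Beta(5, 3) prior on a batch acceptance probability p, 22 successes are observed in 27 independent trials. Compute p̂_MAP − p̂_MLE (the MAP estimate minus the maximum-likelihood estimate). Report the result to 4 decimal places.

MAP − MLE = -0.0269

Posterior is Beta(27, 8); MAP = (27−1)/(35−2) = 26/33 ≈ 0.78788.
MLE ignores the prior: p̂_MLE = k/n = 22/27 ≈ 0.81481.
Difference = 26/33 − 22/27 = -8/297 ≈ -0.0269.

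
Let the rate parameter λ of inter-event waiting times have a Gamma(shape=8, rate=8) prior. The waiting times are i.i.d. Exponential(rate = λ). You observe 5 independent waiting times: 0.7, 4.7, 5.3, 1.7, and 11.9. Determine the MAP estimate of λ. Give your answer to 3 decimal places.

The Exponential(rate=λ) likelihood is ∝ λ^n e^(−λΣtᵢ). Here n = 5 and Σtᵢ = 0.7 + 4.7 + 5.3 + 1.7 + 11.9 = 24.3.
Posterior ∝ λ^7e^(−8λ) · λ^5e^(−24.3λ) = λ^12e^(−32.3λ), i.e. Gamma(13, 32.3).
Mode = (a−1)/b = 12/32.3 ≈ 0.372.

λ̂_MAP = 0.372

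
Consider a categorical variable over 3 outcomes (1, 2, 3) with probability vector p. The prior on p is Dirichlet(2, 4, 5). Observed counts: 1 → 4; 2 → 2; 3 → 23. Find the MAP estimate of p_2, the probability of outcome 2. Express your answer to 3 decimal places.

MAP estimate: 0.135

The posterior is Dirichlet(αᵢ + nᵢ) = Dirichlet(6, 6, 28).
For a Dirichlet(a₁,…,a_K) with all aᵢ > 1, the mode has j-th component (aⱼ − 1)/(Σaᵢ − K).
Here Σaᵢ = 40 and K = 3, so p_2 = (6 − 1)/(40 − 3) = 5/37 ≈ 0.135.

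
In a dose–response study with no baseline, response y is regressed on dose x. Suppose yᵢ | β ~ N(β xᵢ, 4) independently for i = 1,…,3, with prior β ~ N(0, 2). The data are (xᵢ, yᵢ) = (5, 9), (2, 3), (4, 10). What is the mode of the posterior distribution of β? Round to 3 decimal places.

log p(β | y) = −Σ(yᵢ − βxᵢ)²/(2·4) − β²/(2·2) + const.
Setting the derivative to zero: Σxᵢ(yᵢ − βxᵢ)/4 − β/2 = 0, so β = Σxᵢyᵢ / (Σxᵢ² + σ²/τ²).
Σxᵢyᵢ = 5·9 + 2·3 + 4·10 = 91; Σxᵢ² = 45; σ²/τ² = 2.
β̂_MAP = 91 / (45 + 2) = 91/47 ≈ 1.936.

β̂_MAP = 1.936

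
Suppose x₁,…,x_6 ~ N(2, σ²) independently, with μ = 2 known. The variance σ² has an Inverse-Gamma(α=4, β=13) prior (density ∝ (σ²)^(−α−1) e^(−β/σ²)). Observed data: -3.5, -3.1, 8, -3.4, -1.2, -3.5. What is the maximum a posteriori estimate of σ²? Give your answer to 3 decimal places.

σ̂²_MAP = 11.744

Sum of squared deviations about the known mean: SS = (-3.5−2)² + (-3.1−2)² + (8−2)² + (-3.4−2)² + (-1.2−2)² + (-3.5−2)² = 161.91.
The Normal likelihood contributes (σ²)^(−n/2) exp(−SS/(2σ²)), so the posterior is Inverse-Gamma(α + n/2, β + SS/2) = Inverse-Gamma(7, 93.955).
The mode of Inverse-Gamma(a, b) is b/(a+1) = 93.955/8 ≈ 11.744.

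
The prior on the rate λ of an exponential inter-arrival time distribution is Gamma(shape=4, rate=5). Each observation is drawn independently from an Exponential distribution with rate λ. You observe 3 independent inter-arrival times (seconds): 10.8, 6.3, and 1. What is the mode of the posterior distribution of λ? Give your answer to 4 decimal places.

The Exponential(rate=λ) likelihood is ∝ λ^n e^(−λΣtᵢ). Here n = 3 and Σtᵢ = 10.8 + 6.3 + 1 = 18.1.
Posterior ∝ λ^3e^(−5λ) · λ^3e^(−18.1λ) = λ^6e^(−23.1λ), i.e. Gamma(7, 23.1).
Mode = (a−1)/b = 6/23.1 ≈ 0.2597.

λ̂_MAP = 0.2597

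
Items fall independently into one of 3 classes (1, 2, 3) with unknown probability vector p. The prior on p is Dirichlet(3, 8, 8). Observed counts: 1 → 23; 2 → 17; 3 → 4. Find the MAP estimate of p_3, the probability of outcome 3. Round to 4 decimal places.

MAP estimate: 0.1833

The posterior is Dirichlet(αᵢ + nᵢ) = Dirichlet(26, 25, 12).
For a Dirichlet(a₁,…,a_K) with all aᵢ > 1, the mode has j-th component (aⱼ − 1)/(Σaᵢ − K).
Here Σaᵢ = 63 and K = 3, so p_3 = (12 − 1)/(63 − 3) = 11/60 ≈ 0.1833.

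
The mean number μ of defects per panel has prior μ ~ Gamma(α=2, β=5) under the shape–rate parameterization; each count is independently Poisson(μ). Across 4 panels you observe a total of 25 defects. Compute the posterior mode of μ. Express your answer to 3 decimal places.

Σxᵢ = 25, n = 4.
Posterior ∝ μe^(−5μ) · μ^25e^(−4μ) = μ^26e^(−9μ), i.e. Gamma(shape=27, rate=9).
The mode of a Gamma(a, b) with a ≥ 1 (shape–rate) is (a−1)/b = 26/9 ≈ 2.889.

μ̂_MAP = 2.889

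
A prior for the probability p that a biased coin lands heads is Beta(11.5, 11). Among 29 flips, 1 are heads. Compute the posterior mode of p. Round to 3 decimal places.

Prior: Beta(11.5, 11).
Data: 1 success in 29 trials. The binomial likelihood contributes p(1−p)^28, so the posterior is Beta(11.5+1, 11+28) = Beta(12.5, 39).
For Beta(a, b) with a, b > 1 the mode is (a−1)/(a+b−2) = 11.5/49.5 ≈ 0.232.

p̂_MAP = 0.232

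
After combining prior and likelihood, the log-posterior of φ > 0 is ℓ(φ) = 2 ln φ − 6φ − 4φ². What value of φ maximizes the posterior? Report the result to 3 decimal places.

ℓ'(φ) = 2/φ − 6 − 8φ. Setting this to zero and multiplying by φ: 8φ² + 6φ − 2 = 0.
φ = (−6 + √(6² + 4·8·2)) / (2·8) = (−6 + √100) / 16 = (−6 + 10)/16 = 1/4.
ℓ''(φ) = −2/φ² − 8 < 0, confirming a maximum.

φ̂_MAP = 0.250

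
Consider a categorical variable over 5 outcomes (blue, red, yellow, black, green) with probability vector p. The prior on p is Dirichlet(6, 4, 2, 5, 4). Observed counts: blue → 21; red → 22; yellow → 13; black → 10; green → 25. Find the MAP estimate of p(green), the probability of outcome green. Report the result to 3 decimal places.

The posterior is Dirichlet(αᵢ + nᵢ) = Dirichlet(27, 26, 15, 15, 29).
For a Dirichlet(a₁,…,a_K) with all aᵢ > 1, the mode has j-th component (aⱼ − 1)/(Σaᵢ − K).
Here Σaᵢ = 112 and K = 5, so p(green) = (29 − 1)/(112 − 5) = 28/107 ≈ 0.262.

MAP estimate of p(green) = 0.262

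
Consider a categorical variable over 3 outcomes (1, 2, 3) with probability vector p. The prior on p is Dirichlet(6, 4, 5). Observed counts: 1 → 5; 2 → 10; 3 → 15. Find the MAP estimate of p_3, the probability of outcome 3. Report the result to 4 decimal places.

The posterior is Dirichlet(αᵢ + nᵢ) = Dirichlet(11, 14, 20).
For a Dirichlet(a₁,…,a_K) with all aᵢ > 1, the mode has j-th component (aⱼ − 1)/(Σaᵢ − K).
Here Σaᵢ = 45 and K = 3, so p_3 = (20 − 1)/(45 − 3) = 19/42 ≈ 0.4524.

MAP estimate: 0.4524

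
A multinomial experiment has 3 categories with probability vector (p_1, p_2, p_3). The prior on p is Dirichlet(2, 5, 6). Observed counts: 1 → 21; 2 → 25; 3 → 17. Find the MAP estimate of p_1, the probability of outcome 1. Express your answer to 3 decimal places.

The posterior is Dirichlet(αᵢ + nᵢ) = Dirichlet(23, 30, 23).
For a Dirichlet(a₁,…,a_K) with all aᵢ > 1, the mode has j-th component (aⱼ − 1)/(Σaᵢ − K).
Here Σaᵢ = 76 and K = 3, so p_1 = (23 − 1)/(76 − 3) = 22/73 ≈ 0.301.

MAP estimate: 0.301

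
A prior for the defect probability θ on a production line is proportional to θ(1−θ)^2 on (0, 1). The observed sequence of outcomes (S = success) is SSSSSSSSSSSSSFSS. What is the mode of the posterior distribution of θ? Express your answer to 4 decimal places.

θ̂_MAP = 0.8421

The prior density ∝ θ(1−θ)^2 is the kernel of Beta(2, 3).
Data: 15 successes in 16 trials (from the sequence). The binomial likelihood contributes θ^15(1−θ)^1, so the posterior is Beta(2+15, 3+1) = Beta(17, 4).
For Beta(a, b) with a, b > 1 the mode is (a−1)/(a+b−2) = 16/19 ≈ 0.8421.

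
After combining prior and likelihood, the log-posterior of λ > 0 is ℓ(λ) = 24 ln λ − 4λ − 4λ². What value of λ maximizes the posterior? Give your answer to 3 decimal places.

λ̂_MAP = 1.500

ℓ'(λ) = 24/λ − 4 − 8λ. Setting this to zero and multiplying by λ: 8λ² + 4λ − 24 = 0.
λ = (−4 + √(4² + 4·8·24)) / (2·8) = (−4 + √784) / 16 = (−4 + 28)/16 = 3/2.
ℓ''(λ) = −24/λ² − 8 < 0, confirming a maximum.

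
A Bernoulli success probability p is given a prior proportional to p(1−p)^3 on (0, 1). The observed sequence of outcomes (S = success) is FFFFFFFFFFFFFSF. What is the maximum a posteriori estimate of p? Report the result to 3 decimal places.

The prior density ∝ p(1−p)^3 is the kernel of Beta(2, 4).
Data: 1 success in 15 trials (from the sequence). The binomial likelihood contributes p(1−p)^14, so the posterior is Beta(2+1, 4+14) = Beta(3, 18).
For Beta(a, b) with a, b > 1 the mode is (a−1)/(a+b−2) = 2/19 ≈ 0.105.

p̂_MAP = 0.105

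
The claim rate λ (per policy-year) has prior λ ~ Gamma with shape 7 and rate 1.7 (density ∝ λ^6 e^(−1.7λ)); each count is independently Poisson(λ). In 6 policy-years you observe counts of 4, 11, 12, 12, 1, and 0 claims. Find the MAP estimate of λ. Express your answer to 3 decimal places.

λ̂_MAP = 5.974

Σxᵢ = 4+11+12+12+1+0 = 40, with n = 6.
Posterior ∝ λ^6e^(−1.7λ) · λ^40e^(−6λ) = λ^46e^(−7.7λ), i.e. Gamma(shape=47, rate=7.7).
The mode of a Gamma(a, b) with a ≥ 1 (shape–rate) is (a−1)/b = 46/7.7 ≈ 5.974.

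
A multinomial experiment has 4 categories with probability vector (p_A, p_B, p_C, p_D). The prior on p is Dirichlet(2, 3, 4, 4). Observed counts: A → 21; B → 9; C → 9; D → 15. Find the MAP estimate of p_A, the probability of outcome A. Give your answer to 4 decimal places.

The posterior is Dirichlet(αᵢ + nᵢ) = Dirichlet(23, 12, 13, 19).
For a Dirichlet(a₁,…,a_K) with all aᵢ > 1, the mode has j-th component (aⱼ − 1)/(Σaᵢ − K).
Here Σaᵢ = 67 and K = 4, so p_A = (23 − 1)/(67 − 4) = 22/63 ≈ 0.3492.

MAP estimate of p_A = 0.3492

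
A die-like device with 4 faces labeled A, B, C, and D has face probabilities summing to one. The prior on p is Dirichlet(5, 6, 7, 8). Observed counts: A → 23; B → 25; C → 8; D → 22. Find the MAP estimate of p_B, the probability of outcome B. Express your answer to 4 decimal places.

MAP estimate of p_B = 0.3000

The posterior is Dirichlet(αᵢ + nᵢ) = Dirichlet(28, 31, 15, 30).
For a Dirichlet(a₁,…,a_K) with all aᵢ > 1, the mode has j-th component (aⱼ − 1)/(Σaᵢ − K).
Here Σaᵢ = 104 and K = 4, so p_B = (31 − 1)/(104 − 4) = 30/100 ≈ 0.3000.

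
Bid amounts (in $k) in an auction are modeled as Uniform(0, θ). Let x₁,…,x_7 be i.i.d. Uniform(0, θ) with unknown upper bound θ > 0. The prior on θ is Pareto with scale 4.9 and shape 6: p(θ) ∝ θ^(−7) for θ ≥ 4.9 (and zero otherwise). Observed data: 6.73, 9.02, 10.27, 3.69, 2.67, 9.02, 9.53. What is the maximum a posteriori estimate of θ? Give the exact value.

θ̂_MAP = 10.27

The Uniform(0, θ) likelihood is θ^(−n) for θ ≥ max(xᵢ), zero otherwise. Here max(xᵢ) = 10.27.
Posterior ∝ θ^(−7) · θ^(−7) = θ^(−14) on θ ≥ max(4.9, 10.27) = 10.27.
This density is strictly decreasing in θ, so the posterior mode lies at the lower boundary of the support.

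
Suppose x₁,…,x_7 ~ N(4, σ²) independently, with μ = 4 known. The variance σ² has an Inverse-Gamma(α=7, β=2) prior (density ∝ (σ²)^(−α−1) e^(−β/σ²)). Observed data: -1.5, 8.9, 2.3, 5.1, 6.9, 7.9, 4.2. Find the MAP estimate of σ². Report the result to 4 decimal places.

Sum of squared deviations about the known mean: SS = (-1.5−4)² + (8.9−4)² + (2.3−4)² + (5.1−4)² + (6.9−4)² + (7.9−4)² + (4.2−4)² = 82.02.
The Normal likelihood contributes (σ²)^(−n/2) exp(−SS/(2σ²)), so the posterior is Inverse-Gamma(α + n/2, β + SS/2) = Inverse-Gamma(10.5, 43.01).
The mode of Inverse-Gamma(a, b) is b/(a+1) = 43.01/11.5 ≈ 3.7400.

σ̂²_MAP = 3.7400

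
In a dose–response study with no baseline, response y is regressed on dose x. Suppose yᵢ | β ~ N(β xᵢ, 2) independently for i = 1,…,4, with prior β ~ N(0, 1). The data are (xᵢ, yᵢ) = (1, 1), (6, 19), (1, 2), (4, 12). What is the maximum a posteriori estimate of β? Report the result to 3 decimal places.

β̂_MAP = 2.946

log p(β | y) = −Σ(yᵢ − βxᵢ)²/(2·2) − β²/(2·1) + const.
Setting the derivative to zero: Σxᵢ(yᵢ − βxᵢ)/2 − β/1 = 0, so β = Σxᵢyᵢ / (Σxᵢ² + σ²/τ²).
Σxᵢyᵢ = 1·1 + 6·19 + 1·2 + 4·12 = 165; Σxᵢ² = 54; σ²/τ² = 2.
β̂_MAP = 165 / (54 + 2) = 165/56 ≈ 2.946.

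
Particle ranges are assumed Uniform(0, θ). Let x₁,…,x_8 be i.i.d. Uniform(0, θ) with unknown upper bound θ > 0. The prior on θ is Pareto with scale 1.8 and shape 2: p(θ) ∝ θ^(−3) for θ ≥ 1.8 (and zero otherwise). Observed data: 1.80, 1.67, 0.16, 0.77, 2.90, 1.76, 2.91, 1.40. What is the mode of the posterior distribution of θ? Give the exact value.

θ̂_MAP = 2.91

The Uniform(0, θ) likelihood is θ^(−n) for θ ≥ max(xᵢ), zero otherwise. Here max(xᵢ) = 2.91.
Posterior ∝ θ^(−3) · θ^(−8) = θ^(−11) on θ ≥ max(1.8, 2.91) = 2.91.
This density is strictly decreasing in θ, so the posterior mode lies at the lower boundary of the support.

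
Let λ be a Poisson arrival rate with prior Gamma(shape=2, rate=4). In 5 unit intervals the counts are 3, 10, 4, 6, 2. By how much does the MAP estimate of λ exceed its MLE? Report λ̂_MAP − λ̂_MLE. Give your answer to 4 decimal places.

MAP − MLE = -2.1111

Σxᵢ = 25. Posterior is Gamma(27, 9); MAP = (27−1)/9 = 26/9 ≈ 2.88889.
MLE = x̄ = 25/5 ≈ 5.00000.
Difference = 26/9 − 25/5 = -19/9 ≈ -2.1111.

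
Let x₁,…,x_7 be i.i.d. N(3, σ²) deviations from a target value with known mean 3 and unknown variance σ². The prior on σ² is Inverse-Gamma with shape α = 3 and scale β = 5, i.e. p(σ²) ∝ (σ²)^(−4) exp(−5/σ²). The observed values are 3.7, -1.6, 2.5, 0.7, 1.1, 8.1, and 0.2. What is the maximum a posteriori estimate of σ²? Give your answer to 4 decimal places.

σ̂²_MAP = 4.9767

Sum of squared deviations about the known mean: SS = (3.7−3)² + (-1.6−3)² + (2.5−3)² + (0.7−3)² + (1.1−3)² + (8.1−3)² + (0.2−3)² = 64.65.
The Normal likelihood contributes (σ²)^(−n/2) exp(−SS/(2σ²)), so the posterior is Inverse-Gamma(α + n/2, β + SS/2) = Inverse-Gamma(6.5, 37.325).
The mode of Inverse-Gamma(a, b) is b/(a+1) = 37.325/7.5 ≈ 4.9767.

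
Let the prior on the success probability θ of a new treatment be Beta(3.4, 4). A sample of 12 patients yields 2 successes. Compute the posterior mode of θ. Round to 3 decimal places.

θ̂_MAP = 0.253

Prior: Beta(3.4, 4).
Data: 2 successes in 12 trials. The binomial likelihood contributes θ^2(1−θ)^10, so the posterior is Beta(3.4+2, 4+10) = Beta(5.4, 14).
For Beta(a, b) with a, b > 1 the mode is (a−1)/(a+b−2) = 4.4/17.4 ≈ 0.253.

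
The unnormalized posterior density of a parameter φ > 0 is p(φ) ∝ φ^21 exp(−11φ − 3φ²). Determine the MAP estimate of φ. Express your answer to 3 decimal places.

φ̂_MAP = 1.167

ℓ'(φ) = 21/φ − 11 − 6φ. Setting this to zero and multiplying by φ: 6φ² + 11φ − 21 = 0.
φ = (−11 + √(11² + 4·6·21)) / (2·6) = (−11 + √625) / 12 = (−11 + 25)/12 = 7/6.
ℓ''(φ) = −21/φ² − 6 < 0, confirming a maximum.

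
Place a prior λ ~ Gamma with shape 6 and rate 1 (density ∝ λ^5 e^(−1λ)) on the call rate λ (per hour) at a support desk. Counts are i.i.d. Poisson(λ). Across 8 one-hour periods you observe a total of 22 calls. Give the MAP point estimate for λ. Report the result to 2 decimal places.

λ̂_MAP = 3.00

Σxᵢ = 22, n = 8.
Posterior ∝ λ^5e^(−1λ) · λ^22e^(−8λ) = λ^27e^(−9λ), i.e. Gamma(shape=28, rate=9).
The mode of a Gamma(a, b) with a ≥ 1 (shape–rate) is (a−1)/b = 27/9 ≈ 3.00.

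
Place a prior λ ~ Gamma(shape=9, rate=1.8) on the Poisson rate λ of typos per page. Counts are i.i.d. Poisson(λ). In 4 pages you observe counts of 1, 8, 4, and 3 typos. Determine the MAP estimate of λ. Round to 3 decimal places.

λ̂_MAP = 4.138

Σxᵢ = 1+8+4+3 = 16, with n = 4.
Posterior ∝ λ^8e^(−1.8λ) · λ^16e^(−4λ) = λ^24e^(−5.8λ), i.e. Gamma(shape=25, rate=5.8).
The mode of a Gamma(a, b) with a ≥ 1 (shape–rate) is (a−1)/b = 24/5.8 ≈ 4.138.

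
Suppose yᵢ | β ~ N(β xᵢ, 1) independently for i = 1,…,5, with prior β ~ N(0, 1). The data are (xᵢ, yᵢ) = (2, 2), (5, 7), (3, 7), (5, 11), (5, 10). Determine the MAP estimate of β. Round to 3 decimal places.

log p(β | y) = −Σ(yᵢ − βxᵢ)²/(2·1) − β²/(2·1) + const.
Setting the derivative to zero: Σxᵢ(yᵢ − βxᵢ)/1 − β/1 = 0, so β = Σxᵢyᵢ / (Σxᵢ² + σ²/τ²).
Σxᵢyᵢ = 2·2 + 5·7 + 3·7 + 5·11 + 5·10 = 165; Σxᵢ² = 88; σ²/τ² = 1.
β̂_MAP = 165 / (88 + 1) = 165/89 ≈ 1.854.

β̂_MAP = 1.854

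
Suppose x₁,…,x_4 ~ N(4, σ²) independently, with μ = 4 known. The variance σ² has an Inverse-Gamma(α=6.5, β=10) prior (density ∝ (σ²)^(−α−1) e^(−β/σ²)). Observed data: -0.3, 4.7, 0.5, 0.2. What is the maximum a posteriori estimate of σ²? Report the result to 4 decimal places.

σ̂²_MAP = 3.4563

Sum of squared deviations about the known mean: SS = (-0.3−4)² + (4.7−4)² + (0.5−4)² + (0.2−4)² = 45.67.
The Normal likelihood contributes (σ²)^(−n/2) exp(−SS/(2σ²)), so the posterior is Inverse-Gamma(α + n/2, β + SS/2) = Inverse-Gamma(8.5, 32.835).
The mode of Inverse-Gamma(a, b) is b/(a+1) = 32.835/9.5 ≈ 3.4563.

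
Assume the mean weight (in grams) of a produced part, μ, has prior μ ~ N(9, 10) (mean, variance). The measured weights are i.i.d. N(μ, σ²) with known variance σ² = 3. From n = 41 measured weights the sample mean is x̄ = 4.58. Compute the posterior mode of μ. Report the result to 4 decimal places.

μ̂_MAP = 4.6121

n = 41, x̄ = 4.58.
For a Normal prior and Normal likelihood with known variance, the posterior is Normal; its mode equals its mean, the precision-weighted average.
Prior precision 1/σ₀² = 1/10 = 0.1; data precision n/σ² = 41/3.
μ̂ = (0.1·9 + (41/3)·4.58) / (0.1 + 41/3) = (4762/75)/(413/30) = 9524/2065 ≈ 4.6121.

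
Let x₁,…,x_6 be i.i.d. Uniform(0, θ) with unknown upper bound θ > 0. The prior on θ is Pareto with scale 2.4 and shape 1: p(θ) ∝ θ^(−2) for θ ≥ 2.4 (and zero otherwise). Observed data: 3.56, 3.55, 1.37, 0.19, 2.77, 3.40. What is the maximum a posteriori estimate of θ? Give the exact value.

The Uniform(0, θ) likelihood is θ^(−n) for θ ≥ max(xᵢ), zero otherwise. Here max(xᵢ) = 3.56.
Posterior ∝ θ^(−2) · θ^(−6) = θ^(−8) on θ ≥ max(2.4, 3.56) = 3.56.
This density is strictly decreasing in θ, so the posterior mode lies at the lower boundary of the support.

θ̂_MAP = 3.56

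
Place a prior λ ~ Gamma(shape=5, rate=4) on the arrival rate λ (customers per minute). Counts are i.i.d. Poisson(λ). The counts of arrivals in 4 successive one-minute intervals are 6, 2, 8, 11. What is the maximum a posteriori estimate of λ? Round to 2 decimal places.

Σxᵢ = 6+2+8+11 = 27, with n = 4.
Posterior ∝ λ^4e^(−4λ) · λ^27e^(−4λ) = λ^31e^(−8λ), i.e. Gamma(shape=32, rate=8).
The mode of a Gamma(a, b) with a ≥ 1 (shape–rate) is (a−1)/b = 31/8 ≈ 3.88.

λ̂_MAP = 3.88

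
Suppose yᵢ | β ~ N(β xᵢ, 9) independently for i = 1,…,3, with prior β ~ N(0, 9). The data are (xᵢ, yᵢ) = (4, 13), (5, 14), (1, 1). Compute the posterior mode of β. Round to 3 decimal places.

log p(β | y) = −Σ(yᵢ − βxᵢ)²/(2·9) − β²/(2·9) + const.
Setting the derivative to zero: Σxᵢ(yᵢ − βxᵢ)/9 − β/9 = 0, so β = Σxᵢyᵢ / (Σxᵢ² + σ²/τ²).
Σxᵢyᵢ = 4·13 + 5·14 + 1·1 = 123; Σxᵢ² = 42; σ²/τ² = 1.
β̂_MAP = 123 / (42 + 1) = 123/43 ≈ 2.860.

β̂_MAP = 2.860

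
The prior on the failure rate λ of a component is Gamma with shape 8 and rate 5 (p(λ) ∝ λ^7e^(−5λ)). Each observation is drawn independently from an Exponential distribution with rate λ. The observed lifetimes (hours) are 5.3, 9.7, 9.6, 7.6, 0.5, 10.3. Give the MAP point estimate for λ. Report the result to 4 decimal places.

The Exponential(rate=λ) likelihood is ∝ λ^n e^(−λΣtᵢ). Here n = 6 and Σtᵢ = 5.3 + 9.7 + 9.6 + 7.6 + 0.5 + 10.3 = 43.
Posterior ∝ λ^7e^(−5λ) · λ^6e^(−43λ) = λ^13e^(−48λ), i.e. Gamma(14, 48).
Mode = (a−1)/b = 13/48 ≈ 0.2708.

λ̂_MAP = 0.2708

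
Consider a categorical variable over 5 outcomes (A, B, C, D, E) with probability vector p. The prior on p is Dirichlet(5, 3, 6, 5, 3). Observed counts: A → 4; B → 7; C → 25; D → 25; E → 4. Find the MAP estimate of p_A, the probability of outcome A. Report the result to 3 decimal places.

MAP estimate of p_A = 0.098

The posterior is Dirichlet(αᵢ + nᵢ) = Dirichlet(9, 10, 31, 30, 7).
For a Dirichlet(a₁,…,a_K) with all aᵢ > 1, the mode has j-th component (aⱼ − 1)/(Σaᵢ − K).
Here Σaᵢ = 87 and K = 5, so p_A = (9 − 1)/(87 − 5) = 8/82 ≈ 0.098.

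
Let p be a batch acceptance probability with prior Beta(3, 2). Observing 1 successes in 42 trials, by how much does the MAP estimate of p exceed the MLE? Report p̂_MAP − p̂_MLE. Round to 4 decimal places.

Posterior is Beta(4, 43); MAP = (4−1)/(47−2) = 3/45 ≈ 0.06667.
MLE ignores the prior: p̂_MLE = k/n = 1/42 ≈ 0.02381.
Difference = 3/45 − 1/42 = 3/70 ≈ 0.0429.

MAP − MLE = 0.0429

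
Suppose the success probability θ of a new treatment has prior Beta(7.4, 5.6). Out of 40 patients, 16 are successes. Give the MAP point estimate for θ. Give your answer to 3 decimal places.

θ̂_MAP = 0.439

Prior: Beta(7.4, 5.6).
Data: 16 successes in 40 trials. The binomial likelihood contributes θ^16(1−θ)^24, so the posterior is Beta(7.4+16, 5.6+24) = Beta(23.4, 29.6).
For Beta(a, b) with a, b > 1 the mode is (a−1)/(a+b−2) = 22.4/51 ≈ 0.439.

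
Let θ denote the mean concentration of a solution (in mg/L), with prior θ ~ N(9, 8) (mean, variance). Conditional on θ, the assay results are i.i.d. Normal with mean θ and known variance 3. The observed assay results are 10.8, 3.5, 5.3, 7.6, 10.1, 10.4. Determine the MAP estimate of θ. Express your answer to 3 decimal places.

θ̂_MAP = 8.012

n = 6; x̄ = (10.8 + 3.5 + 5.3 + 7.6 + 10.1 + 10.4)/6 = 47.7/6 = 7.95.
For a Normal prior and Normal likelihood with known variance, the posterior is Normal; its mode equals its mean, the precision-weighted average.
Prior precision 1/σ₀² = 1/8 = 0.125; data precision n/σ² = 6/3 = 2.
θ̂ = (0.125·9 + 2·7.95) / (0.125 + 2) = 17.025/2.125 = 681/85 ≈ 8.012.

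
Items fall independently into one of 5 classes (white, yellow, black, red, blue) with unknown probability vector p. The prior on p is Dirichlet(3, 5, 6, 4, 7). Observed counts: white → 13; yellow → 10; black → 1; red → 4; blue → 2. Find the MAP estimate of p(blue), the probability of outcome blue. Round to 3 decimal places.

MAP estimate of p(blue) = 0.160

The posterior is Dirichlet(αᵢ + nᵢ) = Dirichlet(16, 15, 7, 8, 9).
For a Dirichlet(a₁,…,a_K) with all aᵢ > 1, the mode has j-th component (aⱼ − 1)/(Σaᵢ − K).
Here Σaᵢ = 55 and K = 5, so p(blue) = (9 − 1)/(55 − 5) = 8/50 ≈ 0.160.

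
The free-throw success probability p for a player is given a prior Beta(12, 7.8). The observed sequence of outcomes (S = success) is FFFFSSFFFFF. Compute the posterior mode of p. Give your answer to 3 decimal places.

Prior: Beta(12, 7.8).
Data: 2 successes in 11 trials (from the sequence). The binomial likelihood contributes p^2(1−p)^9, so the posterior is Beta(12+2, 7.8+9) = Beta(14, 16.8).
For Beta(a, b) with a, b > 1 the mode is (a−1)/(a+b−2) = 13/28.8 ≈ 0.451.

p̂_MAP = 0.451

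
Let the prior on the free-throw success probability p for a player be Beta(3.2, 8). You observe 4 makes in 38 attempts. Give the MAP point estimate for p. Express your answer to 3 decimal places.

Prior: Beta(3.2, 8).
Data: 4 successes in 38 trials. The binomial likelihood contributes p^4(1−p)^34, so the posterior is Beta(3.2+4, 8+34) = Beta(7.2, 42).
For Beta(a, b) with a, b > 1 the mode is (a−1)/(a+b−2) = 6.2/47.2 ≈ 0.131.

p̂_MAP = 0.131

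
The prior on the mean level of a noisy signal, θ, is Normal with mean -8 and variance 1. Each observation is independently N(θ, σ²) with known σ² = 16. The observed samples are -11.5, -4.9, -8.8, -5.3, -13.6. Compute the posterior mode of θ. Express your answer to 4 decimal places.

n = 5; x̄ = ((-11.5) + (-4.9) + (-8.8) + (-5.3) + (-13.6))/5 = -44.1/5 = -8.82.
For a Normal prior and Normal likelihood with known variance, the posterior is Normal; its mode equals its mean, the precision-weighted average.
Prior precision 1/σ₀² = 1/1 = 1; data precision n/σ² = 5/16 = 0.3125.
θ̂ = (1·(-8) + 0.3125·(-8.82)) / (1 + 0.3125) = (-10.75625)/1.3125 = -1721/210 ≈ -8.1952.

θ̂_MAP = -8.1952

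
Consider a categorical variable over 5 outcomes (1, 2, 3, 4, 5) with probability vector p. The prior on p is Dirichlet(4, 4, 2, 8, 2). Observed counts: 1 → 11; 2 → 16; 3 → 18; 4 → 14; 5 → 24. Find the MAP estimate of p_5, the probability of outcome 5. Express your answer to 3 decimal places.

MAP estimate: 0.255

The posterior is Dirichlet(αᵢ + nᵢ) = Dirichlet(15, 20, 20, 22, 26).
For a Dirichlet(a₁,…,a_K) with all aᵢ > 1, the mode has j-th component (aⱼ − 1)/(Σaᵢ − K).
Here Σaᵢ = 103 and K = 5, so p_5 = (26 − 1)/(103 − 5) = 25/98 ≈ 0.255.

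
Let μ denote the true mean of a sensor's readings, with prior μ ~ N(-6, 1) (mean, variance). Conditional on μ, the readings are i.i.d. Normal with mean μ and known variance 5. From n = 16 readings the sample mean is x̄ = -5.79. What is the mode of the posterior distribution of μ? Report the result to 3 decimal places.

n = 16, x̄ = -5.79.
For a Normal prior and Normal likelihood with known variance, the posterior is Normal; its mode equals its mean, the precision-weighted average.
Prior precision 1/σ₀² = 1/1 = 1; data precision n/σ² = 16/5 = 3.2.
μ̂ = (1·(-6) + 3.2·(-5.79)) / (1 + 3.2) = (-24.528)/4.2 = -5.840.

μ̂_MAP = -5.840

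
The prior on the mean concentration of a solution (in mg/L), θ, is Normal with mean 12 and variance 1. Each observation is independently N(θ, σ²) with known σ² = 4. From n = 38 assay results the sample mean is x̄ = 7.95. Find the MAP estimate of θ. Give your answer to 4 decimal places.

n = 38, x̄ = 7.95.
For a Normal prior and Normal likelihood with known variance, the posterior is Normal; its mode equals its mean, the precision-weighted average.
Prior precision 1/σ₀² = 1/1 = 1; data precision n/σ² = 38/4 = 9.5.
θ̂ = (1·12 + 9.5·7.95) / (1 + 9.5) = 87.525/10.5 = 1167/140 ≈ 8.3357.

θ̂_MAP = 8.3357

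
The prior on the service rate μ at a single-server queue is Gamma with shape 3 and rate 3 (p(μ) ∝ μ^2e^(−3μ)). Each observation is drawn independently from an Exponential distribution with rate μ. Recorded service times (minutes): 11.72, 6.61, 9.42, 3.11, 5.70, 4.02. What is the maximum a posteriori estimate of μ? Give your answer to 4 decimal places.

μ̂_MAP = 0.1836

The Exponential(rate=μ) likelihood is ∝ μ^n e^(−μΣtᵢ). Here n = 6 and Σtᵢ = 11.72 + 6.61 + 9.42 + 3.11 + 5.70 + 4.02 = 40.58.
Posterior ∝ μ^2e^(−3μ) · μ^6e^(−40.58μ) = μ^8e^(−43.58μ), i.e. Gamma(9, 43.58).
Mode = (a−1)/b = 8/43.58 ≈ 0.1836.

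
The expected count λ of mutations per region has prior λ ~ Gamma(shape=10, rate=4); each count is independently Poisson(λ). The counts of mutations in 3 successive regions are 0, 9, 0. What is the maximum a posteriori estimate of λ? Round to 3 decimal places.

Σxᵢ = 0+9+0 = 9, with n = 3.
Posterior ∝ λ^9e^(−4λ) · λ^9e^(−3λ) = λ^18e^(−7λ), i.e. Gamma(shape=19, rate=7).
The mode of a Gamma(a, b) with a ≥ 1 (shape–rate) is (a−1)/b = 18/7 ≈ 2.571.

λ̂_MAP = 2.571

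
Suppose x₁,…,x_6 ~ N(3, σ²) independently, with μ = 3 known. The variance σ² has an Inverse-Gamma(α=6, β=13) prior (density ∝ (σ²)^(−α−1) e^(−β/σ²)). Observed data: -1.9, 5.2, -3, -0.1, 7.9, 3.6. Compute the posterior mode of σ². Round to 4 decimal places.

σ̂²_MAP = 6.2415

Sum of squared deviations about the known mean: SS = (-1.9−3)² + (5.2−3)² + (-3−3)² + (-0.1−3)² + (7.9−3)² + (3.6−3)² = 98.83.
The Normal likelihood contributes (σ²)^(−n/2) exp(−SS/(2σ²)), so the posterior is Inverse-Gamma(α + n/2, β + SS/2) = Inverse-Gamma(9, 62.415).
The mode of Inverse-Gamma(a, b) is b/(a+1) = 62.415/10 ≈ 6.2415.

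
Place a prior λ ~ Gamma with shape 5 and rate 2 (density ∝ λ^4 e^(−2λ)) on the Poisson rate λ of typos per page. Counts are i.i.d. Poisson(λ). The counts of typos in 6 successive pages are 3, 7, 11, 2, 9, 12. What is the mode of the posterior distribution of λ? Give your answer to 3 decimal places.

λ̂_MAP = 6.000

Σxᵢ = 3+7+11+2+9+12 = 44, with n = 6.
Posterior ∝ λ^4e^(−2λ) · λ^44e^(−6λ) = λ^48e^(−8λ), i.e. Gamma(shape=49, rate=8).
The mode of a Gamma(a, b) with a ≥ 1 (shape–rate) is (a−1)/b = 48/8 ≈ 6.000.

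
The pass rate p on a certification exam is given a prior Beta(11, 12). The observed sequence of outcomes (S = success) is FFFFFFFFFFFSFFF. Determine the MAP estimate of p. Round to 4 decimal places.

p̂_MAP = 0.3056

Prior: Beta(11, 12).
Data: 1 success in 15 trials (from the sequence). The binomial likelihood contributes p(1−p)^14, so the posterior is Beta(11+1, 12+14) = Beta(12, 26).
For Beta(a, b) with a, b > 1 the mode is (a−1)/(a+b−2) = 11/36 ≈ 0.3056.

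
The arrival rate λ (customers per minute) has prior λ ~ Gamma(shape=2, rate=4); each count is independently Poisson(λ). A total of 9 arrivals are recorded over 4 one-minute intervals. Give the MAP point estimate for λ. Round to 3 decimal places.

Σxᵢ = 9, n = 4.
Posterior ∝ λe^(−4λ) · λ^9e^(−4λ) = λ^10e^(−8λ), i.e. Gamma(shape=11, rate=8).
The mode of a Gamma(a, b) with a ≥ 1 (shape–rate) is (a−1)/b = 10/8 ≈ 1.250.

λ̂_MAP = 1.250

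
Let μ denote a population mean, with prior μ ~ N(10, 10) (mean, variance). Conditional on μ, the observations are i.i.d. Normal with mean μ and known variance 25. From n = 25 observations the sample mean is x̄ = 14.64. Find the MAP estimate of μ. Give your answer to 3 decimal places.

μ̂_MAP = 14.218

n = 25, x̄ = 14.64.
For a Normal prior and Normal likelihood with known variance, the posterior is Normal; its mode equals its mean, the precision-weighted average.
Prior precision 1/σ₀² = 1/10 = 0.1; data precision n/σ² = 25/25 = 1.
μ̂ = (0.1·10 + 1·14.64) / (0.1 + 1) = 15.64/1.1 = 782/55 ≈ 14.218.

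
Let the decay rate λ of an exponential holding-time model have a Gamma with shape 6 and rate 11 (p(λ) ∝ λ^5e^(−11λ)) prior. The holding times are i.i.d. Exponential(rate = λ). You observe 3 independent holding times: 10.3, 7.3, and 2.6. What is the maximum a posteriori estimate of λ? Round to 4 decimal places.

λ̂_MAP = 0.2564

The Exponential(rate=λ) likelihood is ∝ λ^n e^(−λΣtᵢ). Here n = 3 and Σtᵢ = 10.3 + 7.3 + 2.6 = 20.2.
Posterior ∝ λ^5e^(−11λ) · λ^3e^(−20.2λ) = λ^8e^(−31.2λ), i.e. Gamma(9, 31.2).
Mode = (a−1)/b = 8/31.2 ≈ 0.2564.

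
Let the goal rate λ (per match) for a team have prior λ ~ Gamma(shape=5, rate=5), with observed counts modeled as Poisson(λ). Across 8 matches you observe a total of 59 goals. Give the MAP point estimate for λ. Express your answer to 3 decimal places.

Σxᵢ = 59, n = 8.
Posterior ∝ λ^4e^(−5λ) · λ^59e^(−8λ) = λ^63e^(−13λ), i.e. Gamma(shape=64, rate=13).
The mode of a Gamma(a, b) with a ≥ 1 (shape–rate) is (a−1)/b = 63/13 ≈ 4.846.

λ̂_MAP = 4.846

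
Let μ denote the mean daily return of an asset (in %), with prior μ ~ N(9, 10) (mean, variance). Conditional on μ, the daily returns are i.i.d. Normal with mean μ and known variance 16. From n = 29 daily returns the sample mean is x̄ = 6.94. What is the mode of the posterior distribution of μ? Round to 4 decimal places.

n = 29, x̄ = 6.94.
For a Normal prior and Normal likelihood with known variance, the posterior is Normal; its mode equals its mean, the precision-weighted average.
Prior precision 1/σ₀² = 1/10 = 0.1; data precision n/σ² = 29/16 = 1.8125.
μ̂ = (0.1·9 + 1.8125·6.94) / (0.1 + 1.8125) = 13.47875/1.9125 = 10783/1530 ≈ 7.0477.

μ̂_MAP = 7.0477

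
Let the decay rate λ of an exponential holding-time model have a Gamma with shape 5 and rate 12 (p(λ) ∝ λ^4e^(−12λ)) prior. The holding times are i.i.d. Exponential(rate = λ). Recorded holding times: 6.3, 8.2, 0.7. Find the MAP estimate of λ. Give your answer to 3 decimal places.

λ̂_MAP = 0.257

The Exponential(rate=λ) likelihood is ∝ λ^n e^(−λΣtᵢ). Here n = 3 and Σtᵢ = 6.3 + 8.2 + 0.7 = 15.2.
Posterior ∝ λ^4e^(−12λ) · λ^3e^(−15.2λ) = λ^7e^(−27.2λ), i.e. Gamma(8, 27.2).
Mode = (a−1)/b = 7/27.2 ≈ 0.257.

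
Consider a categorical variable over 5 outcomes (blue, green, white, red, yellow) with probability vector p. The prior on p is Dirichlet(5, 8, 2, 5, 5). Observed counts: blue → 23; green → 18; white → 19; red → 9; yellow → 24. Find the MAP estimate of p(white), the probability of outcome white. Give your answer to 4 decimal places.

MAP estimate of p(white) = 0.1770

The posterior is Dirichlet(αᵢ + nᵢ) = Dirichlet(28, 26, 21, 14, 29).
For a Dirichlet(a₁,…,a_K) with all aᵢ > 1, the mode has j-th component (aⱼ − 1)/(Σaᵢ − K).
Here Σaᵢ = 118 and K = 5, so p(white) = (21 − 1)/(118 − 5) = 20/113 ≈ 0.1770.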